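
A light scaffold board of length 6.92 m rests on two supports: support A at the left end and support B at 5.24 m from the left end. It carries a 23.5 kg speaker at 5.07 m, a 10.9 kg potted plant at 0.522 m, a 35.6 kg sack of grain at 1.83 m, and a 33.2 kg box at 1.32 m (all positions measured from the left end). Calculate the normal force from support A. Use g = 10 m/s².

Sum moments about support B (its reaction then has zero moment arm).
Speaker: 23.5 × 10 = 235 N down at 5.07 m → arm 0.17 m, τ = 235 × 0.17 = 39.95 N·m counterclockwise.
Potted plant: 10.9 × 10 = 109 N down at 0.522 m → arm 4.718 m, τ = 109 × 4.718 = 514.3 N·m counterclockwise.
Sack of grain: 35.6 × 10 = 356 N down at 1.83 m → arm 3.41 m, τ = 356 × 3.41 = 1214 N·m counterclockwise.
Box: 33.2 × 10 = 332 N down at 1.32 m → arm 3.92 m, τ = 332 × 3.92 = 1301 N·m counterclockwise.
Net load moment about support B = 3069 N·m counterclockwise.
Reaction R at support A is upward at 0 m, arm 5.24 m → moment R × 5.24 clockwise.
For rotational equilibrium, R × 5.24 = 3069, so R = 586 N.

R_A ≈ 586 N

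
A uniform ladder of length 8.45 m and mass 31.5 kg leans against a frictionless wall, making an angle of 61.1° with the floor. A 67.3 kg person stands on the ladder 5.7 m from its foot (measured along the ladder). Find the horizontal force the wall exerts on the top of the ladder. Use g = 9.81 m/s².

N_wall ≈ 331 N

Choose the foot of the ladder as the axis so the floor normal and friction both act there and drop out.
Ladder weight 31.5×9.81 = 309 N acts at 4.225 m along the ladder; its horizontal arm is 4.225·cos61.1° = 2.042 m → τ = 631 N·m clockwise.
Person: 67.3×9.81 = 660.2 N at 5.7 m → arm 2.755 m → τ = 1819 N·m clockwise.
Wall normal N acts horizontally at the top; its moment arm is the height L sinθ = 8.45·sin61.1° = 7.398 m, counterclockwise.
Στ = 0 ⇒ N × 7.398 = 2450 ⇒ N = 331 N.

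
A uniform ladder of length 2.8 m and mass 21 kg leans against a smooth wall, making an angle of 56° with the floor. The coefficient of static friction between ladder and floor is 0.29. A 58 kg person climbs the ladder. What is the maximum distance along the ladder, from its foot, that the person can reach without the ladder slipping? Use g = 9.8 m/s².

d ≈ 1.13 m

Taking torques about the foot of the ladder:
Ladder weight 21×9.8 = 205.8 N acts at 1.4 m along the ladder; its horizontal arm is 1.4·cos56° = 0.7829 m → τ = 161.1 N·m clockwise.
Person weight 58×9.8 = 568.4 N at distance d → arm d·cos56° → τ = 568.4·d·0.5592 clockwise.
Wall normal N at the top has arm L sinθ = 2.321 m counterclockwise, so Στ = 0 gives N·2.321 = 161.1 + 317.8·d.
ΣFy = 0 ⇒ N_floor = 774.2 N, so the maximum friction is μ_s·N_floor = 0.29×774.2 = 224.5 N. ΣFx = 0 ⇒ N_wall = f, so at the slipping point N = 224.5 N.
Substituting: 224.5×2.321 = 161.1 + 317.8·d ⇒ d = (521.1 − 161.1) / 317.8 = 1.13 m.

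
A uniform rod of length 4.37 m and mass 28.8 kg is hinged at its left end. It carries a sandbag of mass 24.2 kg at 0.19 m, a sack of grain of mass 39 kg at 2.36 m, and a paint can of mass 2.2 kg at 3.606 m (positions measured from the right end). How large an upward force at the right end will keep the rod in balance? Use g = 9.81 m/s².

F ≈ 548 N

Take moments about the left end.
Beam weight: 28.8 × 9.81 = 282.5 N down at 2.185 m → arm 2.185 m, τ = 282.5 × 2.185 = 617.3 N·m clockwise.
Sandbag: 24.2 × 9.81 = 237.4 N down at 0.19 m → arm 4.18 m, τ = 237.4 × 4.18 = 992.3 N·m clockwise.
Sack of grain: 39 × 9.81 = 382.6 N down at 2.36 m → arm 2.01 m, τ = 382.6 × 2.01 = 769 N·m clockwise.
Paint can: 2.2 × 9.81 = 21.58 N down at 3.606 m → arm 0.764 m, τ = 21.58 × 0.764 = 16.49 N·m clockwise.
Net moment of the loads = 2395 N·m clockwise.
The upward force F acts at the right end, arm 4.37 m, giving F × 4.37 counterclockwise.
Balancing moments: F × 4.37 = 2395, giving F = 2395 / 4.37 = 548 N.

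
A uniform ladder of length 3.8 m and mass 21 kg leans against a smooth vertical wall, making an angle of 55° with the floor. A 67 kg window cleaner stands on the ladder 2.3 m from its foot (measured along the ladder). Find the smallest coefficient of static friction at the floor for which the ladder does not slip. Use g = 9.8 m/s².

About the foot of the ladder:
Ladder weight 21×9.8 = 205.8 N acts at 1.9 m along the ladder; its horizontal arm is 1.9·cos55° = 1.09 m → τ = 224.3 N·m clockwise.
Window cleaner: 67×9.8 = 656.6 N at 2.3 m → arm 1.319 m → τ = 866.1 N·m clockwise.
Wall normal N acts horizontally at the top; its moment arm is the height L sinθ = 3.8·sin55° = 3.113 m, counterclockwise.
For rotational equilibrium, N × 3.113 = 1090, so N = 350.1 N.
ΣFx = 0 ⇒ f = N_wall = 350.1 N. ΣFy = 0 ⇒ N_floor = 862.4 N.
μ_min = f / N_floor = 350.1 / 862.4 = 0.406.

μ_min ≈ 0.406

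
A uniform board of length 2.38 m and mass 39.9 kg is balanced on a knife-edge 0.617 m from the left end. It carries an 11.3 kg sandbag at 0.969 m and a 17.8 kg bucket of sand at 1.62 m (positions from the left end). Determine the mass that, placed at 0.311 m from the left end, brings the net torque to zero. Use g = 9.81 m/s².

m ≈ 146 kg

About the knife-edge (at 0.617 m from the left end):
Beam weight: 39.9 × 9.81 = 391.4 N down at 1.19 m → arm 0.573 m, τ = 391.4 × 0.573 = 224.3 N·m clockwise.
Sandbag: 11.3 × 9.81 = 110.9 N down at 0.969 m → arm 0.352 m, τ = 110.9 × 0.352 = 39.04 N·m clockwise.
Bucket of sand: 17.8 × 9.81 = 174.6 N down at 1.62 m → arm 1.003 m, τ = 174.6 × 1.003 = 175.1 N·m clockwise.
Net moment of known loads = 438.4 N·m clockwise.
An unknown mass m at 0.311 m has arm 0.306 m; its moment is m·g·0.306 counterclockwise.
Balancing moments: m × 9.81 × 0.306 = 438.4, giving m = 438.4 / (9.81 × 0.306) = 146 kg.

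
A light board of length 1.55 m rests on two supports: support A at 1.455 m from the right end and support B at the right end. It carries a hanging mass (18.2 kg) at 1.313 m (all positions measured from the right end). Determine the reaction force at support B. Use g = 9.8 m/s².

R_B ≈ 17.4 N

Taking torques about support A:
Hanging mass: 18.2 × 9.8 = 178.4 N down at 1.313 m → arm 0.1419 m, τ = 178.4 × 0.1419 = 25.31 N·m clockwise.
Net load moment about support A = 25.31 N·m clockwise.
Reaction R at support B is upward at 0 m, arm 1.455 m → moment R × 1.455 counterclockwise.
Balancing moments: R × 1.455 = 25.31, giving R = 17.4 N.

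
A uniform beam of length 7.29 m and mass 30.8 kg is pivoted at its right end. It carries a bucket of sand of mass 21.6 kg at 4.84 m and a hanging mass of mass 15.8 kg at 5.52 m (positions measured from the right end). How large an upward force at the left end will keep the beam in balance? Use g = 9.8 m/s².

F ≈ 409 N

Take moments about the right end.
Beam weight: 30.8 × 9.8 = 301.8 N down at 3.645 m → arm 3.645 m, τ = 301.8 × 3.645 = 1100 N·m counterclockwise.
Bucket of sand: 21.6 × 9.8 = 211.7 N down at 4.84 m → arm 4.84 m, τ = 211.7 × 4.84 = 1025 N·m counterclockwise.
Hanging mass: 15.8 × 9.8 = 154.8 N down at 5.52 m → arm 5.52 m, τ = 154.8 × 5.52 = 854.5 N·m counterclockwise.
Net moment of the loads = 2980 N·m counterclockwise.
The upward force F acts at the left end, arm 7.29 m, giving F × 7.29 clockwise.
Setting net torque to zero: F × 7.29 = 2980 → F = 2980 / 7.29 = 409 N.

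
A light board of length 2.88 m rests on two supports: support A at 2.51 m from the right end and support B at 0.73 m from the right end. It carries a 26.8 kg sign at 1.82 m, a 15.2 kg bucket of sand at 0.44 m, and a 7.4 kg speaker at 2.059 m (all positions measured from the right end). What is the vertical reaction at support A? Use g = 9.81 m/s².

R_A ≈ 191 N

About support B:
Sign: 26.8 × 9.81 = 262.9 N down at 1.82 m → arm 1.09 m, τ = 262.9 × 1.09 = 286.6 N·m counterclockwise.
Bucket of sand: 15.2 × 9.81 = 149.1 N down at 0.44 m → arm 0.29 m, τ = 149.1 × 0.29 = 43.24 N·m clockwise.
Speaker: 7.4 × 9.81 = 72.59 N down at 2.059 m → arm 1.329 m, τ = 72.59 × 1.329 = 96.47 N·m counterclockwise.
Net load moment about support B = 339.8 N·m counterclockwise.
Reaction R at support A is upward at 2.51 m, arm 1.78 m → moment R × 1.78 clockwise.
Στ = 0 ⇒ R × 1.78 = 339.8 ⇒ R = 191 N.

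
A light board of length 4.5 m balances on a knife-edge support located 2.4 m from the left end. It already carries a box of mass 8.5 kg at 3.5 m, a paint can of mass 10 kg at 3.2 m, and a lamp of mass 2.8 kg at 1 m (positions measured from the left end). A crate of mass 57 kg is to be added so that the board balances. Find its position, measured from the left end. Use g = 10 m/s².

x ≈ 2.16 m from the left end

Choose the knife-edge support (at 2.4 m from the left end) as the axis so the support reaction has zero arm there.
Box: 8.5 × 10 = 85 N down at 3.5 m → arm 1.1 m, τ = 85 × 1.1 = 93.5 N·m clockwise.
Paint can: 10 × 10 = 100 N down at 3.2 m → arm 0.8 m, τ = 100 × 0.8 = 80 N·m clockwise.
Lamp: 2.8 × 10 = 28 N down at 1 m → arm 1.4 m, τ = 28 × 1.4 = 39.2 N·m counterclockwise.
Net moment of existing loads = 134.3 N·m clockwise.
The crate weighs 57 × 10 = 570 N and must supply an equal counterclockwise moment, so its lever arm about the knife-edge support is 134.3 / 570 = 0.236 m.
That puts it at 2.4 − 0.236 = 2.16 m from the left end.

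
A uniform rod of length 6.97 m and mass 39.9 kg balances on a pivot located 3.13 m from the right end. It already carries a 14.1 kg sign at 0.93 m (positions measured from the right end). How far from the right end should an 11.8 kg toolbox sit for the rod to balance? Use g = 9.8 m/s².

x ≈ 4.56 m from the right end

Sum moments about the pivot (at 3.13 m from the right end) (the support reaction has zero arm there).
Beam weight: 39.9 × 9.8 = 391 N down at 3.485 m → arm 0.355 m, τ = 391 × 0.355 = 138.8 N·m counterclockwise.
Sign: 14.1 × 9.8 = 138.2 N down at 0.93 m → arm 2.2 m, τ = 138.2 × 2.2 = 304 N·m clockwise.
Net moment of existing loads = 165.2 N·m clockwise.
The toolbox weighs 11.8 × 9.8 = 115.6 N and must supply an equal counterclockwise moment, so its lever arm about the pivot is 165.2 / 115.6 = 1.43 m.
That puts it at 3.13 + 1.43 = 4.56 m from the right end.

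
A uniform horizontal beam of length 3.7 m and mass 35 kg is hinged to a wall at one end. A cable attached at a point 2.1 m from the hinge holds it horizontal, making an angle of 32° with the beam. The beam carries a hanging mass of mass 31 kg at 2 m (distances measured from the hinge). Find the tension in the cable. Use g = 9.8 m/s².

Taking torques about the hinge:
Beam weight: 35 × 9.8 = 343 N down at 1.85 m → arm 1.85 m, τ = 343 × 1.85 = 634.6 N·m clockwise.
Hanging mass: 31 × 9.8 = 303.8 N down at 2 m → arm 2 m, τ = 303.8 × 2 = 607.6 N·m clockwise.
Total clockwise load moment = 1242 N·m.
The cable tension T acts at 2.1 m; only its component perpendicular to the beam, T sinθ, produces torque. sin 32° = 0.5299.
For rotational equilibrium, T × 2.1 × 0.5299 = 1242, so T = 1242 / 1.113 = 1120 N.

T ≈ 1120 N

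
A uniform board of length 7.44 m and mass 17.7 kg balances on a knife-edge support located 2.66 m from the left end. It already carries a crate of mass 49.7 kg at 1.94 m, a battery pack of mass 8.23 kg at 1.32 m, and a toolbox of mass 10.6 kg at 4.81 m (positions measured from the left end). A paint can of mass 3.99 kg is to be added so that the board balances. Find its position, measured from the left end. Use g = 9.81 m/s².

x ≈ 3.98 m from the left end

Sum moments about the knife-edge support (at 2.66 m from the left end) (the support reaction has zero arm there).
Beam weight: 17.7 × 9.81 = 173.6 N down at 3.72 m → arm 1.06 m, τ = 173.6 × 1.06 = 184 N·m clockwise.
Crate: 49.7 × 9.81 = 487.6 N down at 1.94 m → arm 0.72 m, τ = 487.6 × 0.72 = 351.1 N·m counterclockwise.
Battery pack: 8.23 × 9.81 = 80.74 N down at 1.32 m → arm 1.34 m, τ = 80.74 × 1.34 = 108.2 N·m counterclockwise.
Toolbox: 10.6 × 9.81 = 104 N down at 4.81 m → arm 2.15 m, τ = 104 × 2.15 = 223.6 N·m clockwise.
Net moment of existing loads = 51.7 N·m counterclockwise.
The paint can weighs 3.99 × 9.81 = 39.14 N and must supply an equal clockwise moment, so its lever arm about the knife-edge support is 51.7 / 39.14 = 1.32 m.
That puts it at 2.66 + 1.32 = 3.98 m from the left end.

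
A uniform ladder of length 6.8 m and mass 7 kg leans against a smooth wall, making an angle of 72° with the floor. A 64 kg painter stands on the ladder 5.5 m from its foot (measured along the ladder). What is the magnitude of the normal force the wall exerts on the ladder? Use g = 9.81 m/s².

About the foot of the ladder:
Ladder weight 7×9.81 = 68.67 N acts at 3.4 m along the ladder; its horizontal arm is 3.4·cos72° = 1.051 m → τ = 72.17 N·m clockwise.
Painter: 64×9.81 = 627.8 N at 5.5 m → arm 1.7 m → τ = 1067 N·m clockwise.
Wall normal N acts horizontally at the top; its moment arm is the height L sinθ = 6.8·sin72° = 6.467 m, counterclockwise.
Balancing moments: N × 6.467 = 1139, giving N = 176 N.

N_wall ≈ 176 N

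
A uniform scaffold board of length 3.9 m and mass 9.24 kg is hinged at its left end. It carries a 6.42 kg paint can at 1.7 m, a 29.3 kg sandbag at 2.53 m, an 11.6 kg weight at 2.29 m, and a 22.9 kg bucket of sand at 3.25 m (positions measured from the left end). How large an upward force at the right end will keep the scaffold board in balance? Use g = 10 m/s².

Sum moments about the left end (the unknown pivot reaction has zero arm there).
Beam weight: 9.24 × 10 = 92.4 N down at 1.95 m → arm 1.95 m, τ = 92.4 × 1.95 = 180.2 N·m clockwise.
Paint can: 6.42 × 10 = 64.2 N down at 1.7 m → arm 1.7 m, τ = 64.2 × 1.7 = 109.1 N·m clockwise.
Sandbag: 29.3 × 10 = 293 N down at 2.53 m → arm 2.53 m, τ = 293 × 2.53 = 741.3 N·m clockwise.
Weight: 11.6 × 10 = 116 N down at 2.29 m → arm 2.29 m, τ = 116 × 2.29 = 265.6 N·m clockwise.
Bucket of sand: 22.9 × 10 = 229 N down at 3.25 m → arm 3.25 m, τ = 229 × 3.25 = 744.2 N·m clockwise.
Net moment of the loads = 2040 N·m clockwise.
The upward force F acts at the right end, arm 3.9 m, giving F × 3.9 counterclockwise.
For rotational equilibrium, F × 3.9 = 2040, so F = 2040 / 3.9 = 523 N.

F ≈ 523 N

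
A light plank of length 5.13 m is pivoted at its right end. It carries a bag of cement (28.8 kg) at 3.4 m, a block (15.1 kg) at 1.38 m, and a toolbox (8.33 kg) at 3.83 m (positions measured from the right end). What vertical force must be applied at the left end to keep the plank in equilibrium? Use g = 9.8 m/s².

Sum moments about the right end (the unknown pivot reaction has zero arm there).
Bag of cement: 28.8 × 9.8 = 282.2 N down at 3.4 m → arm 3.4 m, τ = 282.2 × 3.4 = 959.5 N·m counterclockwise.
Block: 15.1 × 9.8 = 148 N down at 1.38 m → arm 1.38 m, τ = 148 × 1.38 = 204.2 N·m counterclockwise.
Toolbox: 8.33 × 9.8 = 81.63 N down at 3.83 m → arm 3.83 m, τ = 81.63 × 3.83 = 312.6 N·m counterclockwise.
Net moment of the loads = 1476 N·m counterclockwise.
The upward force F acts at the left end, arm 5.13 m, giving F × 5.13 clockwise.
Setting net torque to zero: F × 5.13 = 1476 → F = 1476 / 5.13 = 288 N.

F ≈ 288 N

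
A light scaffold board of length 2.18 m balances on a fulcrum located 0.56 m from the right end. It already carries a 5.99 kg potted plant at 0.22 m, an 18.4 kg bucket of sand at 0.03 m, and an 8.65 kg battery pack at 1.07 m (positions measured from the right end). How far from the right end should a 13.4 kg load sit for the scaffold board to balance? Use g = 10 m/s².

x ≈ 1.11 m from the right end

Taking torques about the fulcrum (at 0.56 m from the right end):
Potted plant: 5.99 × 10 = 59.9 N down at 0.22 m → arm 0.34 m, τ = 59.9 × 0.34 = 20.37 N·m clockwise.
Bucket of sand: 18.4 × 10 = 184 N down at 0.03 m → arm 0.53 m, τ = 184 × 0.53 = 97.52 N·m clockwise.
Battery pack: 8.65 × 10 = 86.5 N down at 1.07 m → arm 0.51 m, τ = 86.5 × 0.51 = 44.12 N·m counterclockwise.
Net moment of existing loads = 73.77 N·m clockwise.
The load weighs 13.4 × 10 = 134 N and must supply an equal counterclockwise moment, so its lever arm about the fulcrum is 73.77 / 134 = 0.551 m.
That puts it at 0.56 + 0.551 = 1.11 m from the right end.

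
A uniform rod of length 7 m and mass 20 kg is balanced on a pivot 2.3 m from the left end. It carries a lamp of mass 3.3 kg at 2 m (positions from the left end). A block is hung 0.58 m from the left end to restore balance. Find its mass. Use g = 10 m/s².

Taking torques about the pivot (at 2.3 m from the left end):
Beam weight: 20 × 10 = 200 N down at 3.5 m → arm 1.2 m, τ = 200 × 1.2 = 240 N·m clockwise.
Lamp: 3.3 × 10 = 33 N down at 2 m → arm 0.3 m, τ = 33 × 0.3 = 9.9 N·m counterclockwise.
Net moment of known loads = 230.1 N·m clockwise.
An unknown mass m at 0.58 m has arm 1.72 m; its moment is m·g·1.72 counterclockwise.
For rotational equilibrium, m × 10 × 1.72 = 230.1, so m = 230.1 / (10 × 1.72) = 13.4 kg.

m ≈ 13.4 kg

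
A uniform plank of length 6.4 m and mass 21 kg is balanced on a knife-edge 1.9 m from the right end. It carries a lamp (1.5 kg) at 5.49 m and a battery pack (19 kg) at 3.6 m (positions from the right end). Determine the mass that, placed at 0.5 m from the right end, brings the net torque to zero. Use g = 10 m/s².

About the knife-edge (at 1.9 m from the right end):
Beam weight: 21 × 10 = 210 N down at 3.2 m → arm 1.3 m, τ = 210 × 1.3 = 273 N·m counterclockwise.
Lamp: 1.5 × 10 = 15 N down at 5.49 m → arm 3.59 m, τ = 15 × 3.59 = 53.85 N·m counterclockwise.
Battery pack: 19 × 10 = 190 N down at 3.6 m → arm 1.7 m, τ = 190 × 1.7 = 323 N·m counterclockwise.
Net moment of known loads = 649.9 N·m counterclockwise.
An unknown mass m at 0.5 m has arm 1.4 m; its moment is m·g·1.4 clockwise.
For rotational equilibrium, m × 10 × 1.4 = 649.9, so m = 649.9 / (10 × 1.4) = 46.4 kg.

m ≈ 46.4 kg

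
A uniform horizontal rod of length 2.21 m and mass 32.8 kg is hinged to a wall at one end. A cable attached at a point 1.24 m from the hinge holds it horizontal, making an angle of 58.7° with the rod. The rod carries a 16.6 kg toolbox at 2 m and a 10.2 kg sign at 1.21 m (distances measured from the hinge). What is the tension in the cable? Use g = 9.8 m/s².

Take moments about the hinge.
Beam weight: 32.8 × 9.8 = 321.4 N down at 1.105 m → arm 1.105 m, τ = 321.4 × 1.105 = 355.1 N·m clockwise.
Toolbox: 16.6 × 9.8 = 162.7 N down at 2 m → arm 2 m, τ = 162.7 × 2 = 325.4 N·m clockwise.
Sign: 10.2 × 9.8 = 99.96 N down at 1.21 m → arm 1.21 m, τ = 99.96 × 1.21 = 121 N·m clockwise.
Total clockwise load moment = 801.5 N·m.
The cable tension T acts at 1.24 m; only its component perpendicular to the rod, T sinθ, produces torque. sin 58.7° = 0.8545.
For rotational equilibrium, T × 1.24 × 0.8545 = 801.5, so T = 801.5 / 1.06 = 756 N.

T ≈ 756 N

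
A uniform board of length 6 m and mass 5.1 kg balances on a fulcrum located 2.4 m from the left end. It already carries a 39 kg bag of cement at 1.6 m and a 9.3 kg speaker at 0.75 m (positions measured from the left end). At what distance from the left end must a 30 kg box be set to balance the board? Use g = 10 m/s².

About the fulcrum (at 2.4 m from the left end):
Beam weight: 5.1 × 10 = 51 N down at 3 m → arm 0.6 m, τ = 51 × 0.6 = 30.6 N·m clockwise.
Bag of cement: 39 × 10 = 390 N down at 1.6 m → arm 0.8 m, τ = 390 × 0.8 = 312 N·m counterclockwise.
Speaker: 9.3 × 10 = 93 N down at 0.75 m → arm 1.65 m, τ = 93 × 1.65 = 153.4 N·m counterclockwise.
Net moment of existing loads = 434.8 N·m counterclockwise.
The box weighs 30 × 10 = 300 N and must supply an equal clockwise moment, so its lever arm about the fulcrum is 434.8 / 300 = 1.45 m.
That puts it at 2.4 + 1.45 = 3.85 m from the left end.

x ≈ 3.85 m from the left end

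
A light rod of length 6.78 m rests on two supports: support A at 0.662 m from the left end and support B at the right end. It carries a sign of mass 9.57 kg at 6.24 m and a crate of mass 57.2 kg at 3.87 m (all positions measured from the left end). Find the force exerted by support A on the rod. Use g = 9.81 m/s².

Take moments about support B.
Sign: 9.57 × 9.81 = 93.88 N down at 6.24 m → arm 0.54 m, τ = 93.88 × 0.54 = 50.7 N·m counterclockwise.
Crate: 57.2 × 9.81 = 561.1 N down at 3.87 m → arm 2.91 m, τ = 561.1 × 2.91 = 1633 N·m counterclockwise.
Net load moment about support B = 1684 N·m counterclockwise.
Reaction R at support A is upward at 0.662 m, arm 6.118 m → moment R × 6.118 clockwise.
Balancing moments: R × 6.118 = 1684, giving R = 275 N.

R_A ≈ 275 N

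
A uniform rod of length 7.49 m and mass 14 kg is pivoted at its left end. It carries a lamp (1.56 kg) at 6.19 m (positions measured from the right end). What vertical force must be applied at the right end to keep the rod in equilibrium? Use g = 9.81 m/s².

Sum moments about the left end (the unknown pivot reaction has zero arm there).
Beam weight: 14 × 9.81 = 137.3 N down at 3.745 m → arm 3.745 m, τ = 137.3 × 3.745 = 514.2 N·m clockwise.
Lamp: 1.56 × 9.81 = 15.3 N down at 6.19 m → arm 1.3 m, τ = 15.3 × 1.3 = 19.89 N·m clockwise.
Net moment of the loads = 534.1 N·m clockwise.
The upward force F acts at the right end, arm 7.49 m, giving F × 7.49 counterclockwise.
Στ = 0 ⇒ F × 7.49 = 534.1 ⇒ F = 534.1 / 7.49 = 71.3 N.

F ≈ 71.3 N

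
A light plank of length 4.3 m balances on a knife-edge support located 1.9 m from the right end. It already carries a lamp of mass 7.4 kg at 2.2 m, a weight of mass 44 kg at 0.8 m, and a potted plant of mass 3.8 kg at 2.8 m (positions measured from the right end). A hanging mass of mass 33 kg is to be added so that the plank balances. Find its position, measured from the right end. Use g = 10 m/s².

x ≈ 3.2 m from the right end

Choose the knife-edge support (at 1.9 m from the right end) as the axis so the support reaction has zero arm there.
Lamp: 7.4 × 10 = 74 N down at 2.2 m → arm 0.3 m, τ = 74 × 0.3 = 22.2 N·m counterclockwise.
Weight: 44 × 10 = 440 N down at 0.8 m → arm 1.1 m, τ = 440 × 1.1 = 484 N·m clockwise.
Potted plant: 3.8 × 10 = 38 N down at 2.8 m → arm 0.9 m, τ = 38 × 0.9 = 34.2 N·m counterclockwise.
Net moment of existing loads = 427.6 N·m clockwise.
The hanging mass weighs 33 × 10 = 330 N and must supply an equal counterclockwise moment, so its lever arm about the knife-edge support is 427.6 / 330 = 1.3 m.
That puts it at 1.9 + 1.3 = 3.2 m from the right end.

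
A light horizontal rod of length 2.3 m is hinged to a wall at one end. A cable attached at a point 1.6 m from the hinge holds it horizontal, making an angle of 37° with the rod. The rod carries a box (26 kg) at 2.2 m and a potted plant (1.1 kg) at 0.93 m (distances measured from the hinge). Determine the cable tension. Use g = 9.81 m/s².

T ≈ 593 N

About the hinge:
Box: 26 × 9.81 = 255.1 N down at 2.2 m → arm 2.2 m, τ = 255.1 × 2.2 = 561.2 N·m clockwise.
Potted plant: 1.1 × 9.81 = 10.79 N down at 0.93 m → arm 0.93 m, τ = 10.79 × 0.93 = 10.03 N·m clockwise.
Total clockwise load moment = 571.2 N·m.
The cable tension T acts at 1.6 m; only its component perpendicular to the rod, T sinθ, produces torque. sin 37° = 0.6018.
Στ = 0 ⇒ T × 1.6 × 0.6018 = 571.2 ⇒ T = 571.2 / 0.9629 = 593 N.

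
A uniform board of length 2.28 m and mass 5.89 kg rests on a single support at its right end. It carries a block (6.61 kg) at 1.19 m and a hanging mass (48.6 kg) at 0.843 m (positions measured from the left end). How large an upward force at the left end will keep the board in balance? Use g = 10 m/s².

Choose the right end as the axis so the unknown pivot reaction has zero arm there.
Beam weight: 5.89 × 10 = 58.9 N down at 1.14 m → arm 1.14 m, τ = 58.9 × 1.14 = 67.15 N·m counterclockwise.
Block: 6.61 × 10 = 66.1 N down at 1.19 m → arm 1.09 m, τ = 66.1 × 1.09 = 72.05 N·m counterclockwise.
Hanging mass: 48.6 × 10 = 486 N down at 0.843 m → arm 1.437 m, τ = 486 × 1.437 = 698.4 N·m counterclockwise.
Net moment of the loads = 837.6 N·m counterclockwise.
The upward force F acts at the left end, arm 2.28 m, giving F × 2.28 clockwise.
Balancing moments: F × 2.28 = 837.6, giving F = 837.6 / 2.28 = 367 N.

F ≈ 367 N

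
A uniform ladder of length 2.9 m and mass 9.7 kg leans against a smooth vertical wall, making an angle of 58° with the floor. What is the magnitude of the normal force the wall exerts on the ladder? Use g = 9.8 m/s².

N_wall ≈ 29.7 N

Taking torques about the foot of the ladder:
Ladder weight 9.7×9.8 = 95.06 N acts at 1.45 m along the ladder; its horizontal arm is 1.45·cos58° = 0.7684 m → τ = 73.04 N·m clockwise.
Wall normal N acts horizontally at the top; its moment arm is the height L sinθ = 2.9·sin58° = 2.459 m, counterclockwise.
Balancing moments: N × 2.459 = 73.04, giving N = 29.7 N.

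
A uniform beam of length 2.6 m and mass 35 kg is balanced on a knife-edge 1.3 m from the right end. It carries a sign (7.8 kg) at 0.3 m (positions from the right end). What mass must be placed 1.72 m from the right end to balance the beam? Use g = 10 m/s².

m ≈ 18.6 kg

Choose the knife-edge (at 1.3 m from the right end) as the axis so the support reaction has zero arm there.
Beam weight: acts at the knife-edge, moment arm 0 → no torque.
Sign: 7.8 × 10 = 78 N down at 0.3 m → arm 1 m, τ = 78 × 1 = 78 N·m clockwise.
Net moment of known loads = 78 N·m clockwise.
An unknown mass m at 1.72 m has arm 0.42 m; its moment is m·g·0.42 counterclockwise.
For rotational equilibrium, m × 10 × 0.42 = 78, so m = 78 / (10 × 0.42) = 18.6 kg.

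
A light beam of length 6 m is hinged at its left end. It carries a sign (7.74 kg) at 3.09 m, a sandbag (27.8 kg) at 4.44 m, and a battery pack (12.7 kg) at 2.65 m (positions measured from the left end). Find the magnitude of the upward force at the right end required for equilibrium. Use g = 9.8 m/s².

Sum moments about the left end (the unknown pivot reaction has zero arm there).
Sign: 7.74 × 9.8 = 75.85 N down at 3.09 m → arm 3.09 m, τ = 75.85 × 3.09 = 234.4 N·m clockwise.
Sandbag: 27.8 × 9.8 = 272.4 N down at 4.44 m → arm 4.44 m, τ = 272.4 × 4.44 = 1209 N·m clockwise.
Battery pack: 12.7 × 9.8 = 124.5 N down at 2.65 m → arm 2.65 m, τ = 124.5 × 2.65 = 329.9 N·m clockwise.
Net moment of the loads = 1773 N·m clockwise.
The upward force F acts at the right end, arm 6 m, giving F × 6 counterclockwise.
For rotational equilibrium, F × 6 = 1773, so F = 1773 / 6 = 296 N.

F ≈ 296 N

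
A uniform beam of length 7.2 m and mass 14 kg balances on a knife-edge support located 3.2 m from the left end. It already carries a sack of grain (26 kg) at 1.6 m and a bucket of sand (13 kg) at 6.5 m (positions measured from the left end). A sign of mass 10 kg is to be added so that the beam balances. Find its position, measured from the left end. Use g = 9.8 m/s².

Choose the knife-edge support (at 3.2 m from the left end) as the axis so the support reaction has zero arm there.
Beam weight: 14 × 9.8 = 137.2 N down at 3.6 m → arm 0.4 m, τ = 137.2 × 0.4 = 54.88 N·m clockwise.
Sack of grain: 26 × 9.8 = 254.8 N down at 1.6 m → arm 1.6 m, τ = 254.8 × 1.6 = 407.7 N·m counterclockwise.
Bucket of sand: 13 × 9.8 = 127.4 N down at 6.5 m → arm 3.3 m, τ = 127.4 × 3.3 = 420.4 N·m clockwise.
Net moment of existing loads = 67.58 N·m clockwise.
The sign weighs 10 × 9.8 = 98 N and must supply an equal counterclockwise moment, so its lever arm about the knife-edge support is 67.58 / 98 = 0.69 m.
That puts it at 3.2 − 0.69 = 2.51 m from the left end.

x ≈ 2.51 m from the left end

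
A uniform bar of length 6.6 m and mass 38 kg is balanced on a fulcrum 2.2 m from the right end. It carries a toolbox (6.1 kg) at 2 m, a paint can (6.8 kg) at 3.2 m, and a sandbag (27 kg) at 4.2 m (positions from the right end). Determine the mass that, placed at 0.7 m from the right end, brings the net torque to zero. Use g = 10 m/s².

Take moments about the fulcrum (at 2.2 m from the right end).
Beam weight: 38 × 10 = 380 N down at 3.3 m → arm 1.1 m, τ = 380 × 1.1 = 418 N·m counterclockwise.
Toolbox: 6.1 × 10 = 61 N down at 2 m → arm 0.2 m, τ = 61 × 0.2 = 12.2 N·m clockwise.
Paint can: 6.8 × 10 = 68 N down at 3.2 m → arm 1 m, τ = 68 × 1 = 68 N·m counterclockwise.
Sandbag: 27 × 10 = 270 N down at 4.2 m → arm 2 m, τ = 270 × 2 = 540 N·m counterclockwise.
Net moment of known loads = 1014 N·m counterclockwise.
An unknown mass m at 0.7 m has arm 1.5 m; its moment is m·g·1.5 clockwise.
Setting net torque to zero: m × 10 × 1.5 = 1014 → m = 1014 / (10 × 1.5) = 67.6 kg.

m ≈ 67.6 kg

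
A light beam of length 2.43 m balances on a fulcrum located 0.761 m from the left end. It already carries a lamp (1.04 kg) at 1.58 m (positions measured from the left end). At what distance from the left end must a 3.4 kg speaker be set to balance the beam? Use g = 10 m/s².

x ≈ 0.51 m from the left end

About the fulcrum (at 0.761 m from the left end):
Lamp: 1.04 × 10 = 10.4 N down at 1.58 m → arm 0.819 m, τ = 10.4 × 0.819 = 8.518 N·m clockwise.
Net moment of existing loads = 8.518 N·m clockwise.
The speaker weighs 3.4 × 10 = 34 N and must supply an equal counterclockwise moment, so its lever arm about the fulcrum is 8.518 / 34 = 0.251 m.
That puts it at 0.761 − 0.251 = 0.51 m from the left end.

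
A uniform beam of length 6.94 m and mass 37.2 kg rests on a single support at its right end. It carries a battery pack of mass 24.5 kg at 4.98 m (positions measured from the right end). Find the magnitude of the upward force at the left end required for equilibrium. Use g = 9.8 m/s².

About the right end:
Beam weight: 37.2 × 9.8 = 364.6 N down at 3.47 m → arm 3.47 m, τ = 364.6 × 3.47 = 1265 N·m counterclockwise.
Battery pack: 24.5 × 9.8 = 240.1 N down at 4.98 m → arm 4.98 m, τ = 240.1 × 4.98 = 1196 N·m counterclockwise.
Net moment of the loads = 2461 N·m counterclockwise.
The upward force F acts at the left end, arm 6.94 m, giving F × 6.94 clockwise.
Στ = 0 ⇒ F × 6.94 = 2461 ⇒ F = 2461 / 6.94 = 355 N.

F ≈ 355 N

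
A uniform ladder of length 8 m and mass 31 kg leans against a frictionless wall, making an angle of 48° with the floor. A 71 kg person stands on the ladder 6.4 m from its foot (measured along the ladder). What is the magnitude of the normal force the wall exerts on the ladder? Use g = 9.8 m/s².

N_wall ≈ 638 N

Sum moments about the foot of the ladder (the floor normal and friction both act there and drop out).
Ladder weight 31×9.8 = 303.8 N acts at 4 m along the ladder; its horizontal arm is 4·cos48° = 2.677 m → τ = 813.3 N·m clockwise.
Person: 71×9.8 = 695.8 N at 6.4 m → arm 4.282 m → τ = 2979 N·m clockwise.
Wall normal N acts horizontally at the top; its moment arm is the height L sinθ = 8·sin48° = 5.945 m, counterclockwise.
Στ = 0 ⇒ N × 5.945 = 3792 ⇒ N = 638 N.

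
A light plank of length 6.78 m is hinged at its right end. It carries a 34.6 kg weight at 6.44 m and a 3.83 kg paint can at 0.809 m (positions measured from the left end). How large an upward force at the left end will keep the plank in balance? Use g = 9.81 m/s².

F ≈ 50.1 N

About the right end:
Weight: 34.6 × 9.81 = 339.4 N down at 6.44 m → arm 0.34 m, τ = 339.4 × 0.34 = 115.4 N·m counterclockwise.
Paint can: 3.83 × 9.81 = 37.57 N down at 0.809 m → arm 5.971 m, τ = 37.57 × 5.971 = 224.3 N·m counterclockwise.
Net moment of the loads = 339.7 N·m counterclockwise.
The upward force F acts at the left end, arm 6.78 m, giving F × 6.78 clockwise.
Balancing moments: F × 6.78 = 339.7, giving F = 339.7 / 6.78 = 50.1 N.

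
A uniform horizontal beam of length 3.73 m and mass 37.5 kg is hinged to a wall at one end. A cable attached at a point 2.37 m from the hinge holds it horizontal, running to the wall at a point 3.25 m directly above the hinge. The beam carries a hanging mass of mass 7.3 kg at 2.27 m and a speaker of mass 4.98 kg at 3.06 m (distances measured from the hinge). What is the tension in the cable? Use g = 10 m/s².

Sum moments about the hinge (the unknown hinge reaction has zero arm there).
Beam weight: 37.5 × 10 = 375 N down at 1.865 m → arm 1.865 m, τ = 375 × 1.865 = 699.4 N·m clockwise.
Hanging mass: 7.3 × 10 = 73 N down at 2.27 m → arm 2.27 m, τ = 73 × 2.27 = 165.7 N·m clockwise.
Speaker: 4.98 × 10 = 49.8 N down at 3.06 m → arm 3.06 m, τ = 49.8 × 3.06 = 152.4 N·m clockwise.
Total clockwise load moment = 1017 N·m.
The cable tension T acts at 2.37 m; only its component perpendicular to the beam, T sinθ, produces torque. sinθ = h/√(h²+d²) = 3.25/√(3.25²+2.37²) = 0.808.
Setting net torque to zero: T × 2.37 × 0.808 = 1017 → T = 1017 / 1.915 = 531 N.

T ≈ 531 N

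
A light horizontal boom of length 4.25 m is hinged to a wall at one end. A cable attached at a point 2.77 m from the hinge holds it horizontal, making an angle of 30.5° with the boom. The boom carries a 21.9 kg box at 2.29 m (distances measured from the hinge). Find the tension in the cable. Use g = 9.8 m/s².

Take moments about the hinge.
Box: 21.9 × 9.8 = 214.6 N down at 2.29 m → arm 2.29 m, τ = 214.6 × 2.29 = 491.4 N·m clockwise.
Total clockwise load moment = 491.4 N·m.
The cable tension T acts at 2.77 m; only its component perpendicular to the boom, T sinθ, produces torque. sin 30.5° = 0.5075.
Στ = 0 ⇒ T × 2.77 × 0.5075 = 491.4 ⇒ T = 491.4 / 1.406 = 350 N.

T ≈ 350 N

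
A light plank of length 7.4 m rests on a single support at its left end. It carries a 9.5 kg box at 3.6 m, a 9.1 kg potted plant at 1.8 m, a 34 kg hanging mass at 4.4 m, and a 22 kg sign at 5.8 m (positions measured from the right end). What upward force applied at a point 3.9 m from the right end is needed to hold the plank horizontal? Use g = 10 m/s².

Choose the left end as the axis so the unknown pivot reaction has zero arm there.
Box: 9.5 × 10 = 95 N down at 3.6 m → arm 3.8 m, τ = 95 × 3.8 = 361 N·m clockwise.
Potted plant: 9.1 × 10 = 91 N down at 1.8 m → arm 5.6 m, τ = 91 × 5.6 = 509.6 N·m clockwise.
Hanging mass: 34 × 10 = 340 N down at 4.4 m → arm 3 m, τ = 340 × 3 = 1020 N·m clockwise.
Sign: 22 × 10 = 220 N down at 5.8 m → arm 1.6 m, τ = 220 × 1.6 = 352 N·m clockwise.
Net moment of the loads = 2243 N·m clockwise.
The upward force F acts at a point 3.9 m from the right end, arm 3.5 m, giving F × 3.5 counterclockwise.
Balancing moments: F × 3.5 = 2243, giving F = 2243 / 3.5 = 641 N.

F ≈ 641 N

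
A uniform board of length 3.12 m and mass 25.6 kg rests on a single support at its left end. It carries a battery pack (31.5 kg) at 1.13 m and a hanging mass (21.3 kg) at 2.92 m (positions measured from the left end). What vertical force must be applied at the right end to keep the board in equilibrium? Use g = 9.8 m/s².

About the left end:
Beam weight: 25.6 × 9.8 = 250.9 N down at 1.56 m → arm 1.56 m, τ = 250.9 × 1.56 = 391.4 N·m clockwise.
Battery pack: 31.5 × 9.8 = 308.7 N down at 1.13 m → arm 1.13 m, τ = 308.7 × 1.13 = 348.8 N·m clockwise.
Hanging mass: 21.3 × 9.8 = 208.7 N down at 2.92 m → arm 2.92 m, τ = 208.7 × 2.92 = 609.4 N·m clockwise.
Net moment of the loads = 1350 N·m clockwise.
The upward force F acts at the right end, arm 3.12 m, giving F × 3.12 counterclockwise.
Balancing moments: F × 3.12 = 1350, giving F = 1350 / 3.12 = 433 N.

F ≈ 433 N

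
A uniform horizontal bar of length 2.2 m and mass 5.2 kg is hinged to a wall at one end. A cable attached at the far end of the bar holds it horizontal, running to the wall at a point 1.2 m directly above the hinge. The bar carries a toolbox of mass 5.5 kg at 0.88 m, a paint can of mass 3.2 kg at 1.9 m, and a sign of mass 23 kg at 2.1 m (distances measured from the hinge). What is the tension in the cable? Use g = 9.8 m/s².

T ≈ 604 N

About the hinge:
Beam weight: 5.2 × 9.8 = 50.96 N down at 1.1 m → arm 1.1 m, τ = 50.96 × 1.1 = 56.06 N·m clockwise.
Toolbox: 5.5 × 9.8 = 53.9 N down at 0.88 m → arm 0.88 m, τ = 53.9 × 0.88 = 47.43 N·m clockwise.
Paint can: 3.2 × 9.8 = 31.36 N down at 1.9 m → arm 1.9 m, τ = 31.36 × 1.9 = 59.58 N·m clockwise.
Sign: 23 × 9.8 = 225.4 N down at 2.1 m → arm 2.1 m, τ = 225.4 × 2.1 = 473.3 N·m clockwise.
Total clockwise load moment = 636.4 N·m.
The cable tension T acts at 2.2 m; only its component perpendicular to the bar, T sinθ, produces torque. sinθ = h/√(h²+d²) = 1.2/√(1.2²+2.2²) = 0.4789.
Setting net torque to zero: T × 2.2 × 0.4789 = 636.4 → T = 636.4 / 1.054 = 604 N.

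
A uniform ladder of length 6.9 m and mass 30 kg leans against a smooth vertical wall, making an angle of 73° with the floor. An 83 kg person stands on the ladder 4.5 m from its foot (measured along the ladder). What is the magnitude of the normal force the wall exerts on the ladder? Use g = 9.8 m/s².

About the foot of the ladder:
Ladder weight 30×9.8 = 294 N acts at 3.45 m along the ladder; its horizontal arm is 3.45·cos73° = 1.009 m → τ = 296.6 N·m clockwise.
Person: 83×9.8 = 813.4 N at 4.5 m → arm 1.316 m → τ = 1070 N·m clockwise.
Wall normal N acts horizontally at the top; its moment arm is the height L sinθ = 6.9·sin73° = 6.599 m, counterclockwise.
Setting net torque to zero: N × 6.599 = 1367 → N = 207 N.

N_wall ≈ 207 N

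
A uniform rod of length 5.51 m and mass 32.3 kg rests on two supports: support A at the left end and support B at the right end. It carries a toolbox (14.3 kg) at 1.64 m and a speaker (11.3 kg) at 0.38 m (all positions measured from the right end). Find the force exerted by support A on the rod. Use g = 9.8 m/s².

Choose support B as the axis so its reaction then has zero moment arm.
Beam weight: 32.3 × 9.8 = 316.5 N down at 2.755 m → arm 2.755 m, τ = 316.5 × 2.755 = 872 N·m counterclockwise.
Toolbox: 14.3 × 9.8 = 140.1 N down at 1.64 m → arm 1.64 m, τ = 140.1 × 1.64 = 229.8 N·m counterclockwise.
Speaker: 11.3 × 9.8 = 110.7 N down at 0.38 m → arm 0.38 m, τ = 110.7 × 0.38 = 42.07 N·m counterclockwise.
Net load moment about support B = 1144 N·m counterclockwise.
Reaction R at support A is upward at 5.51 m, arm 5.51 m → moment R × 5.51 clockwise.
Balancing moments: R × 5.51 = 1144, giving R = 208 N.

R_A ≈ 208 N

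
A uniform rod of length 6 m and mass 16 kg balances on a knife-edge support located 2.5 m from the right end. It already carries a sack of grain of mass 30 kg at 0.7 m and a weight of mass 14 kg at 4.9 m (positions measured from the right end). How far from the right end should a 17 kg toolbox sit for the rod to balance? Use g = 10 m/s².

About the knife-edge support (at 2.5 m from the right end):
Beam weight: 16 × 10 = 160 N down at 3 m → arm 0.5 m, τ = 160 × 0.5 = 80 N·m counterclockwise.
Sack of grain: 30 × 10 = 300 N down at 0.7 m → arm 1.8 m, τ = 300 × 1.8 = 540 N·m clockwise.
Weight: 14 × 10 = 140 N down at 4.9 m → arm 2.4 m, τ = 140 × 2.4 = 336 N·m counterclockwise.
Net moment of existing loads = 124 N·m clockwise.
The toolbox weighs 17 × 10 = 170 N and must supply an equal counterclockwise moment, so its lever arm about the knife-edge support is 124 / 170 = 0.729 m.
That puts it at 2.5 + 0.729 = 3.23 m from the right end.

x ≈ 3.23 m from the right end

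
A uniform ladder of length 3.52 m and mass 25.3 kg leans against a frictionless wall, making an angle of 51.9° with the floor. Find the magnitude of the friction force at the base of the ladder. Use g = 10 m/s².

f ≈ 99.2 N

Choose the foot of the ladder as the axis so the floor normal and friction both act there and drop out.
Ladder weight 25.3×10 = 253 N acts at 1.76 m along the ladder; its horizontal arm is 1.76·cos51.9° = 1.086 m → τ = 274.8 N·m clockwise.
Wall normal N acts horizontally at the top; its moment arm is the height L sinθ = 3.52·sin51.9° = 2.77 m, counterclockwise.
For rotational equilibrium, N × 2.77 = 274.8, so N = 99.2 N.
ΣFx = 0: friction at the foot balances the wall's push, so f = N_wall = 99.2 N.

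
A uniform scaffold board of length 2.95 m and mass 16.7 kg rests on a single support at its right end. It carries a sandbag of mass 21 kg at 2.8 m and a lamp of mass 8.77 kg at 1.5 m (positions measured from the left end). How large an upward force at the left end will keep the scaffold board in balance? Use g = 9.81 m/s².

Choose the right end as the axis so the unknown pivot reaction has zero arm there.
Beam weight: 16.7 × 9.81 = 163.8 N down at 1.475 m → arm 1.475 m, τ = 163.8 × 1.475 = 241.6 N·m counterclockwise.
Sandbag: 21 × 9.81 = 206 N down at 2.8 m → arm 0.15 m, τ = 206 × 0.15 = 30.9 N·m counterclockwise.
Lamp: 8.77 × 9.81 = 86.03 N down at 1.5 m → arm 1.45 m, τ = 86.03 × 1.45 = 124.7 N·m counterclockwise.
Net moment of the loads = 397.2 N·m counterclockwise.
The upward force F acts at the left end, arm 2.95 m, giving F × 2.95 clockwise.
Στ = 0 ⇒ F × 2.95 = 397.2 ⇒ F = 397.2 / 2.95 = 135 N.

F ≈ 135 N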